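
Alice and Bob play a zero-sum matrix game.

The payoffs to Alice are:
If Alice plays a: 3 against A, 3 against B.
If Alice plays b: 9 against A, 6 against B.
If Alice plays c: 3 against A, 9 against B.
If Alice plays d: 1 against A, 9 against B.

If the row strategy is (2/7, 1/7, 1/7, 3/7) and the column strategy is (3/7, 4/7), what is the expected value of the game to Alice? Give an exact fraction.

Against (3/7, 4/7), each row's expected payoff is a: 3; b: 51/7; c: 45/7; d: 39/7.
Taking the (2/7, 1/7, 1/7, 3/7)-weighted average: (2/7)·(3) + (1/7)·(51/7) + (1/7)·(45/7) + (3/7)·(39/7) = 255/49.

255/49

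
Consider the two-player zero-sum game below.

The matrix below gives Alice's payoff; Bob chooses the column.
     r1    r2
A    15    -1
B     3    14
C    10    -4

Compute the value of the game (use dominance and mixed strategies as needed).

71/9

Row C is strictly dominated by row A, so Alice never plays it.
The remaining 2×2 game on (A, B) × (r1, r2) has no saddle point. Let Alice play A with probability p; indifference gives 15p + 3(1−p) = −p + 14(1−p), so p = 11/27.
Similarly Bob's optimal q on r1 is 5/9, and the value is 15·(5/9) + (-1)·(4/9) = 71/9.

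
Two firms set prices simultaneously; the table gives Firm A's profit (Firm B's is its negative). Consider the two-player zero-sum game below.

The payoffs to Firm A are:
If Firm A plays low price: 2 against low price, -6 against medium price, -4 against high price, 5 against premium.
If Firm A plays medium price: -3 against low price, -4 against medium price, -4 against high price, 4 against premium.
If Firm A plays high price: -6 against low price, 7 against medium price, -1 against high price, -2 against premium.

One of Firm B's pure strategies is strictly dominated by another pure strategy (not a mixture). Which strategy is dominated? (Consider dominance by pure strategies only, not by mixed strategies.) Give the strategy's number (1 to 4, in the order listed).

4

Firm B prefers columns that give Firm A less. Compare premium with low price: 2 < 5, -3 < 4, -6 < -2.
So low price strictly dominates premium for Firm B; premium is strictly dominated.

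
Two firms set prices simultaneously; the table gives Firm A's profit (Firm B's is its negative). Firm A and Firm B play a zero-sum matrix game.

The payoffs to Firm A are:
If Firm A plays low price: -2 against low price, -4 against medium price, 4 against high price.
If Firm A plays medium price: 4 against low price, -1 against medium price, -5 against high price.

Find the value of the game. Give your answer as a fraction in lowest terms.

Column low price is strictly dominated by medium price for Firm B (it gives Firm A more in every row).
The remaining 2×2 game on (low price, medium price) × (medium price, high price) has no saddle point. Let Firm A play low price with probability p; indifference gives −4p − (1−p) = 4p − 5(1−p), so p = 1/3.
Similarly Firm B's optimal q on medium price is 3/4, and the value is -4·(3/4) + (4)·(1/4) = -2.

-2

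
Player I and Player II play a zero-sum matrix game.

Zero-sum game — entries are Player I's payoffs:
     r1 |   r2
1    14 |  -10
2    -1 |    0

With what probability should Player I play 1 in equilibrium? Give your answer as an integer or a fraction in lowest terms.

Row minima are -10 and -1, so Player I's maximin is -1; column maxima are 14 and 0, so Player II's minimax is 0. These differ, so the equilibrium is in mixed strategies.
Let Player I play 1 with probability p. Player II is indifferent when 14p − (1−p) = −10p, giving p = 1/25.

1/25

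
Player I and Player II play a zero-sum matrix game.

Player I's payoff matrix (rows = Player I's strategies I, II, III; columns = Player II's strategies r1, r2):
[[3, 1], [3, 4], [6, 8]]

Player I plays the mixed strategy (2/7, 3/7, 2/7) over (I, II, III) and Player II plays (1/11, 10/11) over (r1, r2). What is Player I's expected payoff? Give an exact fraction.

327/77

Against (1/11, 10/11), each row's expected payoff is I: 13/11; II: 43/11; III: 86/11.
Taking the (2/7, 3/7, 2/7)-weighted average: (2/7)·(13/11) + (3/7)·(43/11) + (2/7)·(86/11) = 327/77.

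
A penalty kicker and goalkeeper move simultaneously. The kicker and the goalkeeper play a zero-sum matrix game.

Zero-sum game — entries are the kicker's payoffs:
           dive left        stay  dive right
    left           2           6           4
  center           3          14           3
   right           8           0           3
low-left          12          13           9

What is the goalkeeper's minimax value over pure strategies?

9

The worst case (largest entry) in each column is dive left: 12, stay: 14, dive right: 9.
The best (smallest) of these is 9.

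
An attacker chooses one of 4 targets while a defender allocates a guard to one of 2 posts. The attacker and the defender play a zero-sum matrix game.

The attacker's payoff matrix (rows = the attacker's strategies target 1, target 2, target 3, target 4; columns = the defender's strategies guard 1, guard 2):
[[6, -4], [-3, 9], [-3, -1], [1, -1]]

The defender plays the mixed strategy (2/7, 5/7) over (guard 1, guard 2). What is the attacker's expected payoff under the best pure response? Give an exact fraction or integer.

39/7

target 1: (6)·(2/7) + (-4)·(5/7) = -8/7.
target 2: (-3)·(2/7) + (9)·(5/7) = 39/7.
target 3: (-3)·(2/7) + (-1)·(5/7) = -11/7.
target 4: (1)·(2/7) + (-1)·(5/7) = -3/7.
The best pure response is target 2 with expected payoff 39/7.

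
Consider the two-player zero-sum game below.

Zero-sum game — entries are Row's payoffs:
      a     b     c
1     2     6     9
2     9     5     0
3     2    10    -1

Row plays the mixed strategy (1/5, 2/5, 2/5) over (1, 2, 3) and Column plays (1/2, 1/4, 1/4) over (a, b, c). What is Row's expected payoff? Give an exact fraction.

91/20

Against (1/2, 1/4, 1/4), each row's expected payoff is 1: 19/4; 2: 23/4; 3: 13/4.
Taking the (1/5, 2/5, 2/5)-weighted average: (1/5)·(19/4) + (2/5)·(23/4) + (2/5)·(13/4) = 91/20.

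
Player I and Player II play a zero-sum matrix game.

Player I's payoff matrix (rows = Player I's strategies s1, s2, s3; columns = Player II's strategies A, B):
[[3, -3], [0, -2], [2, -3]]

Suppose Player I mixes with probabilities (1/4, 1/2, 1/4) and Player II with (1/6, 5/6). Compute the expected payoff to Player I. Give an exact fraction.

-15/8

Against (1/6, 5/6), each row's expected payoff is s1: -2; s2: -5/3; s3: -13/6.
Taking the (1/4, 1/2, 1/4)-weighted average: (1/4)·(-2) + (1/2)·(-5/3) + (1/4)·(-13/6) = -15/8.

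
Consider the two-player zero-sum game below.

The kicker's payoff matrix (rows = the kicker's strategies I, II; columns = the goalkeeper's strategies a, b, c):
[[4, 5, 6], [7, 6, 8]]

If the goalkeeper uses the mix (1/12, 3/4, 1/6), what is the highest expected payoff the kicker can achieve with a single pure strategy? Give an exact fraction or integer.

77/12

I: (4)·(1/12) + (5)·(3/4) + (6)·(1/6) = 61/12.
II: (7)·(1/12) + (6)·(3/4) + (8)·(1/6) = 77/12.
The best pure response is II with expected payoff 77/12.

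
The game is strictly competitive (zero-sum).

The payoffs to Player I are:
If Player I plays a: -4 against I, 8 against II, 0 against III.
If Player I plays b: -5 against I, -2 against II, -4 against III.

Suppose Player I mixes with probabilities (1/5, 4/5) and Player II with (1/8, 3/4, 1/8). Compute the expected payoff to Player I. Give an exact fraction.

-1

Against (1/8, 3/4, 1/8), each row's expected payoff is a: 11/2; b: -21/8.
Taking the (1/5, 4/5)-weighted average: (1/5)·(11/2) + (4/5)·(-21/8) = -1.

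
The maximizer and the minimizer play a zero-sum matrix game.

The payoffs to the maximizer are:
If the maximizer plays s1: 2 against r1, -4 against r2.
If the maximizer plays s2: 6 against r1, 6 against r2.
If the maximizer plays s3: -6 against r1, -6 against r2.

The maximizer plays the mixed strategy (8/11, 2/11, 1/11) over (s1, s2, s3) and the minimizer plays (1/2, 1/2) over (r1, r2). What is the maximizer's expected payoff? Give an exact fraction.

-2/11

Against (1/2, 1/2), each row's expected payoff is s1: -1; s2: 6; s3: -6.
Taking the (8/11, 2/11, 1/11)-weighted average: (8/11)·(-1) + (2/11)·(6) + (1/11)·(-6) = -2/11.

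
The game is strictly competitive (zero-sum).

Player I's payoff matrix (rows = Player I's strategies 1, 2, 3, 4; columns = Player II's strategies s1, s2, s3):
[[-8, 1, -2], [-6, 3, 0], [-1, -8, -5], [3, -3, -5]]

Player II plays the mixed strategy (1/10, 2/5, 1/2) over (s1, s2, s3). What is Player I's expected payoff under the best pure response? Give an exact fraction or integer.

3/5

1: (-8)·(1/10) + (1)·(2/5) + (-2)·(1/2) = -7/5.
2: (-6)·(1/10) + (3)·(2/5) + (0)·(1/2) = 3/5.
3: (-1)·(1/10) + (-8)·(2/5) + (-5)·(1/2) = -29/5.
4: (3)·(1/10) + (-3)·(2/5) + (-5)·(1/2) = -17/5.
The best pure response is 2 with expected payoff 3/5.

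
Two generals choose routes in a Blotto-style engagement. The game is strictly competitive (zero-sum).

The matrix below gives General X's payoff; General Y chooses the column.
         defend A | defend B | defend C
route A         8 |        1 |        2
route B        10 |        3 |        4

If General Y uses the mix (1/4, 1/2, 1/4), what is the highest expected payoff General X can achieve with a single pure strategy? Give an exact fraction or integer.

5

route A: (8)·(1/4) + (1)·(1/2) + (2)·(1/4) = 3.
route B: (10)·(1/4) + (3)·(1/2) + (4)·(1/4) = 5.
The best pure response is route B with expected payoff 5.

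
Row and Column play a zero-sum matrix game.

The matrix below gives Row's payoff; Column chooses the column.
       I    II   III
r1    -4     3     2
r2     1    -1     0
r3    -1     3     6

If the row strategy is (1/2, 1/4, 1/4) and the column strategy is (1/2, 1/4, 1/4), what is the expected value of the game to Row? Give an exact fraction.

1/8

Against (1/2, 1/4, 1/4), each row's expected payoff is r1: -3/4; r2: 1/4; r3: 7/4.
Taking the (1/2, 1/4, 1/4)-weighted average: (1/2)·(-3/4) + (1/4)·(1/4) + (1/4)·(7/4) = 1/8.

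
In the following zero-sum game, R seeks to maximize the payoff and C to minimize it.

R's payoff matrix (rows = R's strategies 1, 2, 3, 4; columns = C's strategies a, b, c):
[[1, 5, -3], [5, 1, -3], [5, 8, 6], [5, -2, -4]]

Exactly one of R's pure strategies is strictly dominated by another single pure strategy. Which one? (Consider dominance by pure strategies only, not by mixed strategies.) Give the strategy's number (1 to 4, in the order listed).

1

Compare 1 with 3: 5 > 1, 8 > 5, 6 > -3.
So 3 strictly dominates 1 for R; 1 is strictly dominated.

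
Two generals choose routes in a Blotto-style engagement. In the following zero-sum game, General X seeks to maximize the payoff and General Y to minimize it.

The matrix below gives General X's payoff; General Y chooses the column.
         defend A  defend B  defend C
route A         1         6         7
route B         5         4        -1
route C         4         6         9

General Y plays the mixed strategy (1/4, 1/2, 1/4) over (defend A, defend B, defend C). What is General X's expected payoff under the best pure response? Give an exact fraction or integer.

25/4

route A: (1)·(1/4) + (6)·(1/2) + (7)·(1/4) = 5.
route B: (5)·(1/4) + (4)·(1/2) + (-1)·(1/4) = 3.
route C: (4)·(1/4) + (6)·(1/2) + (9)·(1/4) = 25/4.
The best pure response is route C with expected payoff 25/4.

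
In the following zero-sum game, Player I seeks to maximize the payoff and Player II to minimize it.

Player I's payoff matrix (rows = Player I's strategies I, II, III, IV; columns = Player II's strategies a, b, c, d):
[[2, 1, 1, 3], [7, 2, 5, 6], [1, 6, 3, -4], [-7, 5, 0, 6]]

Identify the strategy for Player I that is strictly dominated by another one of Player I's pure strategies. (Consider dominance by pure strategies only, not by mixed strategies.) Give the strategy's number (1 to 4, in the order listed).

1

Compare I with II: 7 > 2, 2 > 1, 5 > 1, 6 > 3.
So II strictly dominates I for Player I; I is strictly dominated.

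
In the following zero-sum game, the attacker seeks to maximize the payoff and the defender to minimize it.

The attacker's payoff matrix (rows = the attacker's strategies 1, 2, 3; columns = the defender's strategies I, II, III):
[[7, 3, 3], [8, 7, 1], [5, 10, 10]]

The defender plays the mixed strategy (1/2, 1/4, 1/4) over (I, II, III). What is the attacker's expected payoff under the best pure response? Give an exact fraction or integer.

15/2

1: (7)·(1/2) + (3)·(1/4) + (3)·(1/4) = 5.
2: (8)·(1/2) + (7)·(1/4) + (1)·(1/4) = 6.
3: (5)·(1/2) + (10)·(1/4) + (10)·(1/4) = 15/2.
The best pure response is 3 with expected payoff 15/2.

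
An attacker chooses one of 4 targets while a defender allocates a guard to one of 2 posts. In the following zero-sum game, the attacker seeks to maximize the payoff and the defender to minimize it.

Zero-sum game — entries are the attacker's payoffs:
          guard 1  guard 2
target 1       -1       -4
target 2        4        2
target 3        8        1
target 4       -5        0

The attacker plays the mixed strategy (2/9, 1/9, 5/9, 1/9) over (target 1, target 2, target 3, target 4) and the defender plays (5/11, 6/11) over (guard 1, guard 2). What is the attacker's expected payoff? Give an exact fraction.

179/99

Against (5/11, 6/11), each row's expected payoff is target 1: -29/11; target 2: 32/11; target 3: 46/11; target 4: -25/11.
Taking the (2/9, 1/9, 5/9, 1/9)-weighted average: (2/9)·(-29/11) + (1/9)·(32/11) + (5/9)·(46/11) + (1/9)·(-25/11) = 179/99.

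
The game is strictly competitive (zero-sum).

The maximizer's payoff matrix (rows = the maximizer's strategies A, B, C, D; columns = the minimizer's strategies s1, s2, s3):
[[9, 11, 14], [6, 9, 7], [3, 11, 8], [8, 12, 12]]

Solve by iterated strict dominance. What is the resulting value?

Column s3 is strictly dominated by s1 for the minimizer (9<14, 6<7, 3<8, 8<12); eliminate s3.
Column s2 is strictly dominated by s1 for the minimizer (9<11, 6<9, 3<11, 8<12); eliminate s2.
Row C is strictly dominated by row A (9>3); eliminate C.
Row B is strictly dominated by row A (9>6); eliminate B.
Row D is strictly dominated by row A (9>8); eliminate D.
Only (A, s1) remains, with payoff 9.

9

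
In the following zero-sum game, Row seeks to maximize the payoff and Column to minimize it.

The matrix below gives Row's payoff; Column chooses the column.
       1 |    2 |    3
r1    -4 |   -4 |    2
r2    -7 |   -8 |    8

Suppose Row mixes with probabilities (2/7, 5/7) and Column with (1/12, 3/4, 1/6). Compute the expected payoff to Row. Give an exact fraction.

-129/28

Against (1/12, 3/4, 1/6), each row's expected payoff is r1: -3; r2: -21/4.
Taking the (2/7, 5/7)-weighted average: (2/7)·(-3) + (5/7)·(-21/4) = -129/28.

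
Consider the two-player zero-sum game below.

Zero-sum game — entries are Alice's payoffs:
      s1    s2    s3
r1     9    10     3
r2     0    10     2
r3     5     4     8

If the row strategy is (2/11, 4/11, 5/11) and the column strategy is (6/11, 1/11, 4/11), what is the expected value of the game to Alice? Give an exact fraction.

Against (6/11, 1/11, 4/11), each row's expected payoff is r1: 76/11; r2: 18/11; r3: 6.
Taking the (2/11, 4/11, 5/11)-weighted average: (2/11)·(76/11) + (4/11)·(18/11) + (5/11)·(6) = 554/121.

554/121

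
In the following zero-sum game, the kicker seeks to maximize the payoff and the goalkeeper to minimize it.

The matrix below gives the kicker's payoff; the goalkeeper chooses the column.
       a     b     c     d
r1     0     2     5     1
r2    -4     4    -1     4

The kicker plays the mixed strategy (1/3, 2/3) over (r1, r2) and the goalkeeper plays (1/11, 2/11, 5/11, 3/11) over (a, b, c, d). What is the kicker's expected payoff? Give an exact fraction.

18/11

Against (1/11, 2/11, 5/11, 3/11), each row's expected payoff is r1: 32/11; r2: 1.
Taking the (1/3, 2/3)-weighted average: (1/3)·(32/11) + (2/3)·(1) = 18/11.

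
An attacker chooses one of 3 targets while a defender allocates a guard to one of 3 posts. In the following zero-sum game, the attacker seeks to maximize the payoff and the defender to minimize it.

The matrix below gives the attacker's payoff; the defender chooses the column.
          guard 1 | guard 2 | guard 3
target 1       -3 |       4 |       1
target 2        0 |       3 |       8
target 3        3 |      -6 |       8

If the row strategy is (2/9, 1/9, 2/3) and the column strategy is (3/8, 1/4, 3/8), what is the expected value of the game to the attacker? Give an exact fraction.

Against (3/8, 1/4, 3/8), each row's expected payoff is target 1: 1/4; target 2: 15/4; target 3: 21/8.
Taking the (2/9, 1/9, 2/3)-weighted average: (2/9)·(1/4) + (1/9)·(15/4) + (2/3)·(21/8) = 20/9.

20/9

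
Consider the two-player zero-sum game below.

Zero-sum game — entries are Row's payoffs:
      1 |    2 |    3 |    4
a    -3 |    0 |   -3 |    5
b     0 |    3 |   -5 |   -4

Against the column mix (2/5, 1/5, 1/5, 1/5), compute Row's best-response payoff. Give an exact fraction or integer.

-4/5

a: (-3)·(2/5) + (0)·(1/5) + (-3)·(1/5) + (5)·(1/5) = -4/5.
b: (0)·(2/5) + (3)·(1/5) + (-5)·(1/5) + (-4)·(1/5) = -6/5.
The best pure response is a with expected payoff -4/5.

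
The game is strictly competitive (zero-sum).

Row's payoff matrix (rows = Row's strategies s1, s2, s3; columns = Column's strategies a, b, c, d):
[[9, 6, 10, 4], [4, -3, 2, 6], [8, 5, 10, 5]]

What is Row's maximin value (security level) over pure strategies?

5

The worst-case payoff for each row is s1: 4, s2: -3, s3: 5.
The best of these is 5.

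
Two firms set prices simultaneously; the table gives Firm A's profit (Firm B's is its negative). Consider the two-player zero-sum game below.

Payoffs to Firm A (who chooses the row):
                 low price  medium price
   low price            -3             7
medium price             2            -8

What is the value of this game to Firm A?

Row minima are -3 and -8, so Firm A's maximin is -3; column maxima are 2 and 7, so Firm B's minimax is 2. These differ, so the equilibrium is in mixed strategies.
Let Firm A play low price with probability p. Firm B is indifferent when −3p + 2(1−p) = 7p − 8(1−p), giving p = 1/2.
Let Firm B play low price with probability q. Firm A is indifferent when −3q + 7(1−q) = 2q − 8(1−q), giving q = 3/4.
The value is -3·(3/4) + (7)·(1/4) = -1/2.

-1/2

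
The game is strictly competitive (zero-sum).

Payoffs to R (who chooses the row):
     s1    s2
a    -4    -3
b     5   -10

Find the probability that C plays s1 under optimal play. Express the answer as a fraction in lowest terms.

7/16

Row minima are -4 and -10, so R's maximin is -4; column maxima are 5 and -3, so C's minimax is -3. These differ, so the equilibrium is in mixed strategies.
Let C play s1 with probability q. R is indifferent when −4q − 3(1−q) = 5q − 10(1−q), giving q = 7/16.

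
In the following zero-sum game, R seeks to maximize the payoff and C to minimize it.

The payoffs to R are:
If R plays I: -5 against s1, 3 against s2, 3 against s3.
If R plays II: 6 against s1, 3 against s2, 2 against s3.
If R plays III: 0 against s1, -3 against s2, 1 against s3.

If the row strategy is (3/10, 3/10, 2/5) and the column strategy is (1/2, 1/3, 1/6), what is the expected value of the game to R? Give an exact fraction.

Against (1/2, 1/3, 1/6), each row's expected payoff is I: -1; II: 13/3; III: -5/6.
Taking the (3/10, 3/10, 2/5)-weighted average: (3/10)·(-1) + (3/10)·(13/3) + (2/5)·(-5/6) = 2/3.

2/3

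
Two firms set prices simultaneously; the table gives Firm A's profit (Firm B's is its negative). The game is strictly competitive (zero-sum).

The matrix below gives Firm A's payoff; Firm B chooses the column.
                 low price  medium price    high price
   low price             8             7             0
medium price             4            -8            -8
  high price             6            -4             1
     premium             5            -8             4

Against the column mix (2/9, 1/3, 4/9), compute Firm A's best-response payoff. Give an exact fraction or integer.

37/9

low price: (8)·(2/9) + (7)·(1/3) + (0)·(4/9) = 37/9.
medium price: (4)·(2/9) + (-8)·(1/3) + (-8)·(4/9) = -16/3.
high price: (6)·(2/9) + (-4)·(1/3) + (1)·(4/9) = 4/9.
premium: (5)·(2/9) + (-8)·(1/3) + (4)·(4/9) = 2/9.
The best pure response is low price with expected payoff 37/9.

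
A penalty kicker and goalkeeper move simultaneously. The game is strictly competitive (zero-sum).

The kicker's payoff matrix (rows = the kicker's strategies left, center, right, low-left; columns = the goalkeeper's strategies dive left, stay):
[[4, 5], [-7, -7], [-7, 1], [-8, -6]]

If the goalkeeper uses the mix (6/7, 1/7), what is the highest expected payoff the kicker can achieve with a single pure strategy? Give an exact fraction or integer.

left: (4)·(6/7) + (5)·(1/7) = 29/7.
center: (-7)·(6/7) + (-7)·(1/7) = -7.
right: (-7)·(6/7) + (1)·(1/7) = -41/7.
low-left: (-8)·(6/7) + (-6)·(1/7) = -54/7.
The best pure response is left with expected payoff 29/7.

29/7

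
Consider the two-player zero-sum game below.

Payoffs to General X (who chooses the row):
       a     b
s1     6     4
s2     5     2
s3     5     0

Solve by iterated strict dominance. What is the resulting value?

Column a is strictly dominated by b for General Y (4<6, 2<5, 0<5); eliminate a.
Row s2 is strictly dominated by row s1 (4>2); eliminate s2.
Row s3 is strictly dominated by row s1 (4>0); eliminate s3.
Only (s1, b) remains, with payoff 4.

4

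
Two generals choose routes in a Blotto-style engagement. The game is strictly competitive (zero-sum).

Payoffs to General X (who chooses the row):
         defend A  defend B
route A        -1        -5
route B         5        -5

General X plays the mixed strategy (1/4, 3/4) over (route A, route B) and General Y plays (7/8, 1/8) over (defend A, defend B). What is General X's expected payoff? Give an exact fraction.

Against (7/8, 1/8), each row's expected payoff is route A: -3/2; route B: 15/4.
Taking the (1/4, 3/4)-weighted average: (1/4)·(-3/2) + (3/4)·(15/4) = 39/16.

39/16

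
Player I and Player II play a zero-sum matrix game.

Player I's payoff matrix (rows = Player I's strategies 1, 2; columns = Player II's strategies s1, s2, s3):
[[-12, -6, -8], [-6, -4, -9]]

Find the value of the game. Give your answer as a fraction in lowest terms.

-60/7

Column s2 is strictly dominated by s1 for Player II (it gives Player I more in every row).
The remaining 2×2 game on (1, 2) × (s1, s3) has no saddle point. Let Player I play 1 with probability p; indifference gives −12p − 6(1−p) = −8p − 9(1−p), so p = 3/7.
Similarly Player II's optimal q on s1 is 1/7, and the value is -12·(1/7) + (-8)·(6/7) = -60/7.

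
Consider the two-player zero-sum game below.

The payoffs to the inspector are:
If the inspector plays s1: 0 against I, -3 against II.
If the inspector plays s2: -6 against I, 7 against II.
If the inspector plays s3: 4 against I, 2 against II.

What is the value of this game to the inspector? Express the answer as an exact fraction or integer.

Row s1 is strictly dominated by row s3, so the inspector never plays it.
The remaining 2×2 game on (s2, s3) × (I, II) has no saddle point. Let the inspector play s2 with probability p; indifference gives −6p + 4(1−p) = 7p + 2(1−p), so p = 2/15.
Similarly the inspectee's optimal q on I is 1/3, and the value is -6·(1/3) + (7)·(2/3) = 8/3.

8/3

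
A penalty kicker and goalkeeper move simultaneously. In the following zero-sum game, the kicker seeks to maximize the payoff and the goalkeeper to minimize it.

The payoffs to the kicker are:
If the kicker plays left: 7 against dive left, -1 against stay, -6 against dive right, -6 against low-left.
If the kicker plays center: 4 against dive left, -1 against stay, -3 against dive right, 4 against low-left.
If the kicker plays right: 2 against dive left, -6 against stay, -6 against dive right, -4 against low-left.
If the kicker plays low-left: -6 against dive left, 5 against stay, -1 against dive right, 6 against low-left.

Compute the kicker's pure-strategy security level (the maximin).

-3

The worst-case payoff for each row is left: -6, center: -3, right: -6, low-left: -6.
The best of these is -3.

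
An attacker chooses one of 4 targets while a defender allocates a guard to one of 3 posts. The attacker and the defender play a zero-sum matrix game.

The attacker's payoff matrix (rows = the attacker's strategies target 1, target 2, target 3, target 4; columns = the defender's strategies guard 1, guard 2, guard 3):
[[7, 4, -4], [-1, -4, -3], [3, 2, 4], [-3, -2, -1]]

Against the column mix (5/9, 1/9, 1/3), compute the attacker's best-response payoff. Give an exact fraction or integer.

29/9

target 1: (7)·(5/9) + (4)·(1/9) + (-4)·(1/3) = 3.
target 2: (-1)·(5/9) + (-4)·(1/9) + (-3)·(1/3) = -2.
target 3: (3)·(5/9) + (2)·(1/9) + (4)·(1/3) = 29/9.
target 4: (-3)·(5/9) + (-2)·(1/9) + (-1)·(1/3) = -20/9.
The best pure response is target 3 with expected payoff 29/9.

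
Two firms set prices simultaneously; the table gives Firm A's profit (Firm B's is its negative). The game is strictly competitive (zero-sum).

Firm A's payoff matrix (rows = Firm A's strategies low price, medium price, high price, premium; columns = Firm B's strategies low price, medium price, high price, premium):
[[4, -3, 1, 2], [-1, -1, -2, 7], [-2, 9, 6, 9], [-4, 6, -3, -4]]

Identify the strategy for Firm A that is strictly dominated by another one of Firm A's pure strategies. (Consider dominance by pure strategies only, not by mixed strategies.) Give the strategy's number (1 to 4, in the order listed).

Compare premium with high price: -2 > -4, 9 > 6, 6 > -3, 9 > -4.
So high price strictly dominates premium for Firm A; premium is strictly dominated.

4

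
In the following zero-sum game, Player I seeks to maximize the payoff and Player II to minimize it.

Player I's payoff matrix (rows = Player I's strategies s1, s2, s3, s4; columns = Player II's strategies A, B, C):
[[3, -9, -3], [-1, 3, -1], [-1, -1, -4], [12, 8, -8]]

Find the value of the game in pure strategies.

Row minima: -9, -1, -4, -8 → Player I's maximin is -1.
Column maxima: 12, 8, -1 → Player II's minimax is -1.
They coincide at (s2, C), so the value is -1.

-1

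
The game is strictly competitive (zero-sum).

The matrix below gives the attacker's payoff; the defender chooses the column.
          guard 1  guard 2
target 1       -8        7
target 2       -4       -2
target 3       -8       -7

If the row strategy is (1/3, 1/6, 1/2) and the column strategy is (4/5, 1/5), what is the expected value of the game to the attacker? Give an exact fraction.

Against (4/5, 1/5), each row's expected payoff is target 1: -5; target 2: -18/5; target 3: -39/5.
Taking the (1/3, 1/6, 1/2)-weighted average: (1/3)·(-5) + (1/6)·(-18/5) + (1/2)·(-39/5) = -37/6.

-37/6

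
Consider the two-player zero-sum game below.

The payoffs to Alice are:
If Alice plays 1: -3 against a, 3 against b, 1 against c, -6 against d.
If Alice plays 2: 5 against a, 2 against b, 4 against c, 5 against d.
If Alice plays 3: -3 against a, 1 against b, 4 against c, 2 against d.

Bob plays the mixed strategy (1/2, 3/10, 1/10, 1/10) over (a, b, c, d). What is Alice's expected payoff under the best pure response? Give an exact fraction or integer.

4

1: (-3)·(1/2) + (3)·(3/10) + (1)·(1/10) + (-6)·(1/10) = -11/10.
2: (5)·(1/2) + (2)·(3/10) + (4)·(1/10) + (5)·(1/10) = 4.
3: (-3)·(1/2) + (1)·(3/10) + (4)·(1/10) + (2)·(1/10) = -3/5.
The best pure response is 2 with expected payoff 4.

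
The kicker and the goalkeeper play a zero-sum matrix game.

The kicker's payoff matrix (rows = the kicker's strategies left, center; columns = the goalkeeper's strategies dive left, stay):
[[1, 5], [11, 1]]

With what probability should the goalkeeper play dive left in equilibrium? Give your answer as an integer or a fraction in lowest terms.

2/7

Row minima are 1 and 1, so the kicker's maximin is 1; column maxima are 11 and 5, so the goalkeeper's minimax is 5. These differ, so the equilibrium is in mixed strategies.
Let the goalkeeper play dive left with probability q. The kicker is indifferent when q + 5(1−q) = 11q + (1−q), giving q = 2/7.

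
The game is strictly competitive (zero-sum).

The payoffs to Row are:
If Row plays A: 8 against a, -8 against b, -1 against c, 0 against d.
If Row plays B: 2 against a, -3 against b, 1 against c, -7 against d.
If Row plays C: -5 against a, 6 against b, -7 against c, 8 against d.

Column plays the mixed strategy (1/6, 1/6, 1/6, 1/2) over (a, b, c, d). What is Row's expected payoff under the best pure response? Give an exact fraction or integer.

3

A: (8)·(1/6) + (-8)·(1/6) + (-1)·(1/6) + (0)·(1/2) = -1/6.
B: (2)·(1/6) + (-3)·(1/6) + (1)·(1/6) + (-7)·(1/2) = -7/2.
C: (-5)·(1/6) + (6)·(1/6) + (-7)·(1/6) + (8)·(1/2) = 3.
The best pure response is C with expected payoff 3.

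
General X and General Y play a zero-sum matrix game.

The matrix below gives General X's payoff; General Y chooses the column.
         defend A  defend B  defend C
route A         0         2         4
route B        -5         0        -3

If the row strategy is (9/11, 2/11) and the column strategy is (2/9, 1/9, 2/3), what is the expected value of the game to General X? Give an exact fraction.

178/99

Against (2/9, 1/9, 2/3), each row's expected payoff is route A: 26/9; route B: -28/9.
Taking the (9/11, 2/11)-weighted average: (9/11)·(26/9) + (2/11)·(-28/9) = 178/99.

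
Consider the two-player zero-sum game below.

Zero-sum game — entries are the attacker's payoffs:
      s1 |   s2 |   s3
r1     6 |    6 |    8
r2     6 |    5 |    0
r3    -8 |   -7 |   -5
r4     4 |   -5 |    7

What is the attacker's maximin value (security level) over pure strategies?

6

The worst-case payoff for each row is r1: 6, r2: 0, r3: -8, r4: -5.
The best of these is 6.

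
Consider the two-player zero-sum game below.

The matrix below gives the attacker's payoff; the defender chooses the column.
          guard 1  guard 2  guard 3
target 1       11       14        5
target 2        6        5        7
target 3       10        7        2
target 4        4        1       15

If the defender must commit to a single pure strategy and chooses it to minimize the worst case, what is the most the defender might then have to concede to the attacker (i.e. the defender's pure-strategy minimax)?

11

The worst case (largest entry) in each column is guard 1: 11, guard 2: 14, guard 3: 15.
The best (smallest) of these is 11.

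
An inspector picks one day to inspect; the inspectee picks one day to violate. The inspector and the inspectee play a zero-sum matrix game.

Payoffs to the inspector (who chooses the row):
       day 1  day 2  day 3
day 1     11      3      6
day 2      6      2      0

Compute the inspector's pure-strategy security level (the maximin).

The worst-case payoff for each row is day 1: 3, day 2: 0.
The best of these is 3.

3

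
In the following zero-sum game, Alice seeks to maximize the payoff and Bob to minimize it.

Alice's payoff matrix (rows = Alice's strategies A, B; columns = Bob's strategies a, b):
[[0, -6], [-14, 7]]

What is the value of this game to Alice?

-28/9

Row minima are -6 and -14, so Alice's maximin is -6; column maxima are 0 and 7, so Bob's minimax is 0. These differ, so the equilibrium is in mixed strategies.
Let Alice play A with probability p. Bob is indifferent when −14(1−p) = −6p + 7(1−p), giving p = 7/9.
Let Bob play a with probability q. Alice is indifferent when −6(1−q) = −14q + 7(1−q), giving q = 13/27.
The value is 0·(13/27) + (-6)·(14/27) = -28/9.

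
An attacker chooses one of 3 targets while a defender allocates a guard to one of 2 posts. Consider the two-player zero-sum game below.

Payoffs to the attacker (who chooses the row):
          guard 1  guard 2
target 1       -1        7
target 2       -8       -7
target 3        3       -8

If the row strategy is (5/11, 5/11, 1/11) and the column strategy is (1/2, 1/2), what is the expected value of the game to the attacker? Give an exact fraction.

Against (1/2, 1/2), each row's expected payoff is target 1: 3; target 2: -15/2; target 3: -5/2.
Taking the (5/11, 5/11, 1/11)-weighted average: (5/11)·(3) + (5/11)·(-15/2) + (1/11)·(-5/2) = -25/11.

-25/11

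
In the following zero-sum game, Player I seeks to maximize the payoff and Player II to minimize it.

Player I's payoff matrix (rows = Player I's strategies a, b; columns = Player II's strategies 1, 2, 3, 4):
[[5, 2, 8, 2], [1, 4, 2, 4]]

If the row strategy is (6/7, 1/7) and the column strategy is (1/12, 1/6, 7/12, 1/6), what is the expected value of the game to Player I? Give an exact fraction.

Against (1/12, 1/6, 7/12, 1/6), each row's expected payoff is a: 23/4; b: 31/12.
Taking the (6/7, 1/7)-weighted average: (6/7)·(23/4) + (1/7)·(31/12) = 445/84.

445/84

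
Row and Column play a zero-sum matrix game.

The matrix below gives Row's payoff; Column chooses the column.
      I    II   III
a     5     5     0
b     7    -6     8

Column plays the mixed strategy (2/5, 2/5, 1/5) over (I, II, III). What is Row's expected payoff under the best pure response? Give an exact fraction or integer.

4

a: (5)·(2/5) + (5)·(2/5) + (0)·(1/5) = 4.
b: (7)·(2/5) + (-6)·(2/5) + (8)·(1/5) = 2.
The best pure response is a with expected payoff 4.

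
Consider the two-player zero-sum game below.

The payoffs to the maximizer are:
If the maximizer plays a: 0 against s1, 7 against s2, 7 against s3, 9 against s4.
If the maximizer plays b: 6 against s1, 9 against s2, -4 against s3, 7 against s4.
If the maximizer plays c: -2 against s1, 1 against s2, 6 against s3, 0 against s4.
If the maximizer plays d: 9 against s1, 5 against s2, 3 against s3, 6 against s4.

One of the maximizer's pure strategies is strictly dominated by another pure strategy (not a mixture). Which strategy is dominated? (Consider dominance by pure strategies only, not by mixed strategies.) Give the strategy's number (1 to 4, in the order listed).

Compare c with a: 0 > -2, 7 > 1, 7 > 6, 9 > 0.
So a strictly dominates c for the maximizer; c is strictly dominated.

3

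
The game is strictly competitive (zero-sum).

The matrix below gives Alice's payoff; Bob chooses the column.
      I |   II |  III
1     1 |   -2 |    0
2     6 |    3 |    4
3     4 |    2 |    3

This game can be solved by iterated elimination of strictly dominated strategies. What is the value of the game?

Column I is strictly dominated by II for Bob (-2<1, 3<6, 2<4); eliminate I.
Row 3 is strictly dominated by row 2 (3>2, 4>3); eliminate 3.
Row 1 is strictly dominated by row 2 (3>-2, 4>0); eliminate 1.
Column III is strictly dominated by II for Bob (3<4); eliminate III.
Only (2, II) remains, with payoff 3.

3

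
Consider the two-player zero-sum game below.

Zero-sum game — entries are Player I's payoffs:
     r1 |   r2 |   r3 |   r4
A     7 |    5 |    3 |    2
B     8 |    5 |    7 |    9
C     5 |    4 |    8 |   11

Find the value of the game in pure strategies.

Row minima: 2, 5, 4 → Player I's maximin is 5.
Column maxima: 8, 5, 8, 11 → Player II's minimax is 5.
They coincide at (B, r2), so the value is 5.

5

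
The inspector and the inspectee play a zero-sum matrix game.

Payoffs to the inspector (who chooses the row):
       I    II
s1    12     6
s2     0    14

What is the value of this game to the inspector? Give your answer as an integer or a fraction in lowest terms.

42/5

Row minima are 6 and 0, so the inspector's maximin is 6; column maxima are 12 and 14, so the inspectee's minimax is 12. These differ, so the equilibrium is in mixed strategies.
Let the inspector play s1 with probability p. The inspectee is indifferent when 12p = 6p + 14(1−p), giving p = 7/10.
Let the inspectee play I with probability q. The inspector is indifferent when 12q + 6(1−q) = 14(1−q), giving q = 2/5.
The value is 12·(2/5) + (6)·(3/5) = 42/5.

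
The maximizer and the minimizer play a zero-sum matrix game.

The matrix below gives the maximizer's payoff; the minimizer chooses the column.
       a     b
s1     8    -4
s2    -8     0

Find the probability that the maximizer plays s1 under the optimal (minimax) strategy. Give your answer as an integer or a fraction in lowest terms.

2/5

Row minima are -4 and -8, so the maximizer's maximin is -4; column maxima are 8 and 0, so the minimizer's minimax is 0. These differ, so the equilibrium is in mixed strategies.
Let the maximizer play s1 with probability p. The minimizer is indifferent when 8p − 8(1−p) = −4p, giving p = 2/5.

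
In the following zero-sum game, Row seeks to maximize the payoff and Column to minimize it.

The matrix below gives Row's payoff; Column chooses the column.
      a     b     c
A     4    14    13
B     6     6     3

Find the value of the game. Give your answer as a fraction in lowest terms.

11/2

Column b is strictly dominated by c for Column (it gives Row more in every row).
The remaining 2×2 game on (A, B) × (a, c) has no saddle point. Let Row play A with probability p; indifference gives 4p + 6(1−p) = 13p + 3(1−p), so p = 1/4.
Similarly Column's optimal q on a is 5/6, and the value is 4·(5/6) + (13)·(1/6) = 11/2.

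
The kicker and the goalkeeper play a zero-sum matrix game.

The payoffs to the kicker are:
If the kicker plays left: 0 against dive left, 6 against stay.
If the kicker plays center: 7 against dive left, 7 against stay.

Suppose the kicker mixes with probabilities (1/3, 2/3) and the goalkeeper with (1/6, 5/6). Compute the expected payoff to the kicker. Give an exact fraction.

19/3

Against (1/6, 5/6), each row's expected payoff is left: 5; center: 7.
Taking the (1/3, 2/3)-weighted average: (1/3)·(5) + (2/3)·(7) = 19/3.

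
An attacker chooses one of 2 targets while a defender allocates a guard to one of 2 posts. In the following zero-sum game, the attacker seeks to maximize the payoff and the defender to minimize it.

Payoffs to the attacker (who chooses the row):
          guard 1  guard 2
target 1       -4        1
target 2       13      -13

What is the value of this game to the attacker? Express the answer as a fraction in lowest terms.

-39/31

Row minima are -4 and -13, so the attacker's maximin is -4; column maxima are 13 and 1, so the defender's minimax is 1. These differ, so the equilibrium is in mixed strategies.
Let the attacker play target 1 with probability p. The defender is indifferent when −4p + 13(1−p) = p − 13(1−p), giving p = 26/31.
Let the defender play guard 1 with probability q. The attacker is indifferent when −4q + (1−q) = 13q − 13(1−q), giving q = 14/31.
The value is -4·(14/31) + (1)·(17/31) = -39/31.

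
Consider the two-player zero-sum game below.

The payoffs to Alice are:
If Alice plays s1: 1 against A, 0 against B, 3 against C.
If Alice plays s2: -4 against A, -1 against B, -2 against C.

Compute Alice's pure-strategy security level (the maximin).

The worst-case payoff for each row is s1: 0, s2: -4.
The best of these is 0.

0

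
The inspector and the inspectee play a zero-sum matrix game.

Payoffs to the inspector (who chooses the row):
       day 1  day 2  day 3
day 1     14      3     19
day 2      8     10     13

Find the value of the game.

116/13

Column day 3 is strictly dominated by day 1 for the inspectee (it gives the inspector more in every row).
The remaining 2×2 game on (day 1, day 2) × (day 1, day 2) has no saddle point. Let the inspector play day 1 with probability p; indifference gives 14p + 8(1−p) = 3p + 10(1−p), so p = 2/13.
Similarly the inspectee's optimal q on day 1 is 7/13, and the value is 14·(7/13) + (3)·(6/13) = 116/13.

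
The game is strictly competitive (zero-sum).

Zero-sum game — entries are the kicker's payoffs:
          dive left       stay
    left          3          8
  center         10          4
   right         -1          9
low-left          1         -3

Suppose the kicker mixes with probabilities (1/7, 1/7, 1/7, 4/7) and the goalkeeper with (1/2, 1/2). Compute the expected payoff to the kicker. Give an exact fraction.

Against (1/2, 1/2), each row's expected payoff is left: 11/2; center: 7; right: 4; low-left: -1.
Taking the (1/7, 1/7, 1/7, 4/7)-weighted average: (1/7)·(11/2) + (1/7)·(7) + (1/7)·(4) + (4/7)·(-1) = 25/14.

25/14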